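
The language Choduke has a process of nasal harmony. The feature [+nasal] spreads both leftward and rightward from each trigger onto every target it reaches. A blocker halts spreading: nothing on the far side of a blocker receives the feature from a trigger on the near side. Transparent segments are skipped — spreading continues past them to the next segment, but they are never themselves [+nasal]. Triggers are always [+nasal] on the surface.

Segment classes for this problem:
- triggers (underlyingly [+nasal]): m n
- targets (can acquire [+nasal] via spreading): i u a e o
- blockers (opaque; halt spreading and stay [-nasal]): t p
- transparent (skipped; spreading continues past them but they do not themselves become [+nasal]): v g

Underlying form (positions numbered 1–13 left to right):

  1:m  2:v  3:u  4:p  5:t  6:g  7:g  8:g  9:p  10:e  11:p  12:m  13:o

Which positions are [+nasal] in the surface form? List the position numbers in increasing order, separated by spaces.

1 3 12 13

From /m/ at 1 rightward: 2 /v/ transparent; 3 /u/ → [+nasal]; 4 /p/ blocks.
From /m/ at 1 leftward: word edge.
From /m/ at 12 rightward: 13 /o/ → [+nasal]; word edge.
From /m/ at 12 leftward: 11 /p/ blocks.
Target with no active source: position 10 stays [-nasal].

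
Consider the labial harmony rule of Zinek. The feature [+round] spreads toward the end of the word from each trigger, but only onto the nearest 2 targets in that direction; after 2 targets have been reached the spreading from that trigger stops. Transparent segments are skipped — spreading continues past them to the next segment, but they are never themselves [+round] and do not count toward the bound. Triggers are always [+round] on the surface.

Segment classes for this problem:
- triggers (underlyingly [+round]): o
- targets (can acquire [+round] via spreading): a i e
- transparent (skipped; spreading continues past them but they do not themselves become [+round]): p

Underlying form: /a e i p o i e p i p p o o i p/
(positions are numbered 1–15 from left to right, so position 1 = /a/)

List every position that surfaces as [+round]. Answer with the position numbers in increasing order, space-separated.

From /o/ at 5 rightward: 6 /i/ → [+round]; 7 /e/ → [+round]; bound reached.
From /o/ at 12 rightward: 13 /o/ is itself a trigger — this domain ends here.
From /o/ at 13 rightward: 14 /i/ → [+round]; 15 /p/ transparent; word edge.
Targets with no active source: positions 1 2 3 9 stay [-round].

5 6 7 12 13 14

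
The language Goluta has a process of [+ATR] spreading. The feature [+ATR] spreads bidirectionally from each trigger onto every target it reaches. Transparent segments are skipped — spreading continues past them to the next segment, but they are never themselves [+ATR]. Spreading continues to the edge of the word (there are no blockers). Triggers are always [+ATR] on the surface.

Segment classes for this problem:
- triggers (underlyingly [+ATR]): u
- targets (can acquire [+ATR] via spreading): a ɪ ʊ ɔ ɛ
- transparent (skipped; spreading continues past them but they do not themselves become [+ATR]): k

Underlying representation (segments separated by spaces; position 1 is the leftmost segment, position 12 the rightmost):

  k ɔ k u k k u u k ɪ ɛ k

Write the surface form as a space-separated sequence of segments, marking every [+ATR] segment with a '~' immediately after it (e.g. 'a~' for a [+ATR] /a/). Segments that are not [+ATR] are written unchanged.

From /u/ at 4 rightward: 5 /k/ transparent; 6 /k/ transparent; 7 /u/ is itself a trigger — this domain ends here.
From /u/ at 4 leftward: 3 /k/ transparent; 2 /ɔ/ → [+ATR]; 1 /k/ transparent; word edge.
From /u/ at 7 rightward: 8 /u/ is itself a trigger — this domain ends here.
From /u/ at 7 leftward: 6 /k/ transparent; 5 /k/ transparent; 4 /u/ is itself a trigger — this domain ends here.
From /u/ at 8 rightward: 9 /k/ transparent; 10 /ɪ/ → [+ATR]; 11 /ɛ/ → [+ATR]; 12 /k/ transparent; word edge.
From /u/ at 8 leftward: 7 /u/ is itself a trigger — this domain ends here.
[+ATR] positions on the surface: 2 4 7 8 10 11.

k ɔ~ k u~ k k u~ u~ k ɪ~ ɛ~ k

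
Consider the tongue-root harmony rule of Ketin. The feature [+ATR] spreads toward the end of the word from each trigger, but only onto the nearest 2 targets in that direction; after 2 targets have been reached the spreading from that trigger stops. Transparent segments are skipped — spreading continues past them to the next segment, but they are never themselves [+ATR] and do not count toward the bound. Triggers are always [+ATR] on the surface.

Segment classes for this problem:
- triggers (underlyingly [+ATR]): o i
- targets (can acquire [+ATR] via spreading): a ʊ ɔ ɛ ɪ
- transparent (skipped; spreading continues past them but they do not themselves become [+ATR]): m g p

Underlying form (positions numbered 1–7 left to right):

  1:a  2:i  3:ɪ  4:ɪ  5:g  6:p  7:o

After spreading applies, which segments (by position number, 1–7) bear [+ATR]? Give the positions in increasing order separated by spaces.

2 3 4 7

From /i/ at 2 rightward: 3 /ɪ/ → [+ATR]; 4 /ɪ/ → [+ATR]; bound reached.
From /o/ at 7 rightward: word edge.
Target with no active source: position 1 stays [-ATR].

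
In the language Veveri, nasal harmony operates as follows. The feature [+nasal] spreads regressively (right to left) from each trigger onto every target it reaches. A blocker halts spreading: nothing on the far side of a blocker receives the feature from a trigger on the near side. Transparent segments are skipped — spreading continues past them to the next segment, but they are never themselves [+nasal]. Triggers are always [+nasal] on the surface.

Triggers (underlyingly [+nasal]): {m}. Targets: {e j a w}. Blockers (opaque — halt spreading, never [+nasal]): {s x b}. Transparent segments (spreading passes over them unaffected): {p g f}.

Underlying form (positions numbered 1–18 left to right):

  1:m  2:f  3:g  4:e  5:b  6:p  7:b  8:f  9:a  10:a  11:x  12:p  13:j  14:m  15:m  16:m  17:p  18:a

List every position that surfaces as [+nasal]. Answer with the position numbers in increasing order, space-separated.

1 13 14 15 16

From /m/ at 1 leftward: word edge.
From /m/ at 14 leftward: 13 /j/ → [+nasal]; 12 /p/ transparent; 11 /x/ blocks.
From /m/ at 15 leftward: 14 /m/ is itself a trigger — this domain ends here.
From /m/ at 16 leftward: 15 /m/ is itself a trigger — this domain ends here.
Targets with no active source: positions 4 9 10 18 stay [-nasal].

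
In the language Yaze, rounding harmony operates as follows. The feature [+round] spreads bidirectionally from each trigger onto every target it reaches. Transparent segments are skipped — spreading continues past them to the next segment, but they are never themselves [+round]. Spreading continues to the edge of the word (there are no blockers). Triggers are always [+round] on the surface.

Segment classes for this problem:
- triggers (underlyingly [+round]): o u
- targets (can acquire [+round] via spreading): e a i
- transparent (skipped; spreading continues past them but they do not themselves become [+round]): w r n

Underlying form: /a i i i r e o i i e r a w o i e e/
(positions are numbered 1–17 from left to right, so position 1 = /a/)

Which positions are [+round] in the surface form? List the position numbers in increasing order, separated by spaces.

From /o/ at 7 rightward: 8 /i/ → [+round]; 9 /i/ → [+round]; 10 /e/ → [+round]; 11 /r/ transparent; 12 /a/ → [+round]; 13 /w/ transparent; 14 /o/ is itself a trigger — this domain ends here.
From /o/ at 7 leftward: 6 /e/ → [+round]; 5 /r/ transparent; 4 /i/ → [+round]; 3 /i/ → [+round]; 2 /i/ → [+round]; 1 /a/ → [+round]; word edge.
From /o/ at 14 rightward: 15 /i/ → [+round]; 16 /e/ → [+round]; 17 /e/ → [+round]; word edge.
From /o/ at 14 leftward: 13 /w/ transparent; 12 /a/ → [+round]; 11 /r/ transparent; 10 /e/ → [+round]; 9 /i/ → [+round]; 8 /i/ → [+round]; 7 /o/ is itself a trigger — this domain ends here.

1 2 3 4 6 7 8 9 10 12 14 15 16 17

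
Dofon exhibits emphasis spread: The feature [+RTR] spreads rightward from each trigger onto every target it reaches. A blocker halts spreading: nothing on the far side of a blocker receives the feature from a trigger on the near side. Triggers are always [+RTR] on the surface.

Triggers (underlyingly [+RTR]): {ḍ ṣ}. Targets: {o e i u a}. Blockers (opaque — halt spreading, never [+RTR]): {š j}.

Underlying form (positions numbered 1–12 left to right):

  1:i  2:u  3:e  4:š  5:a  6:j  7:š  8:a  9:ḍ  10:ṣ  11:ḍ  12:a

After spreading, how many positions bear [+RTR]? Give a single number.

From /ḍ/ at 9 rightward: 10 /ṣ/ is itself a trigger — this domain ends here.
From /ṣ/ at 10 rightward: 11 /ḍ/ is itself a trigger — this domain ends here.
From /ḍ/ at 11 rightward: 12 /a/ → [+RTR]; word edge.
Targets with no active source: positions 1 2 3 5 8 stay [-emphatic].
[+RTR] positions on the surface: 9 10 11 12.

4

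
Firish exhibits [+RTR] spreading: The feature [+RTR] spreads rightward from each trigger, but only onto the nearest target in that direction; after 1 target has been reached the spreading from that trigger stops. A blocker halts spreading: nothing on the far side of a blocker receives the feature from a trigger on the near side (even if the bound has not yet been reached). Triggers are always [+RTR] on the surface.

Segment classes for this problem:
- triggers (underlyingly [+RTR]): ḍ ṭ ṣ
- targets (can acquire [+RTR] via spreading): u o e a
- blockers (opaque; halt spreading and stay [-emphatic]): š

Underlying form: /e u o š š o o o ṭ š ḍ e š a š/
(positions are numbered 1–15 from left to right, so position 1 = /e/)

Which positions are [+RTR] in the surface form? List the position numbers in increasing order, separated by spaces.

From /ṭ/ at 9 rightward: 10 /š/ blocks.
From /ḍ/ at 11 rightward: 12 /e/ → [+RTR]; bound reached.
Targets with no active source: positions 1 2 3 6 7 8 14 stay [-emphatic].

9 11 12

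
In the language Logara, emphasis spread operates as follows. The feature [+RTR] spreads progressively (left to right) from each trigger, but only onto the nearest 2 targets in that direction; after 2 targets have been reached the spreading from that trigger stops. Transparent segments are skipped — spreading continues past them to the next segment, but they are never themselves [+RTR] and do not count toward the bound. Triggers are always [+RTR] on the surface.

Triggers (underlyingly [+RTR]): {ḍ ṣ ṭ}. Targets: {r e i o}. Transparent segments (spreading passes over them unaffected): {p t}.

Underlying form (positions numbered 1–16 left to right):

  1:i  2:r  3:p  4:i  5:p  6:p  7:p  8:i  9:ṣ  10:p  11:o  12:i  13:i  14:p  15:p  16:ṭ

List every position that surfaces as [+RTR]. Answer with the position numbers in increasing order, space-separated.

From /ṣ/ at 9 rightward: 10 /p/ transparent; 11 /o/ → [+RTR]; 12 /i/ → [+RTR]; bound reached.
From /ṭ/ at 16 rightward: word edge.
Targets with no active source: positions 1 2 4 8 13 stay [-emphatic].

9 11 12 16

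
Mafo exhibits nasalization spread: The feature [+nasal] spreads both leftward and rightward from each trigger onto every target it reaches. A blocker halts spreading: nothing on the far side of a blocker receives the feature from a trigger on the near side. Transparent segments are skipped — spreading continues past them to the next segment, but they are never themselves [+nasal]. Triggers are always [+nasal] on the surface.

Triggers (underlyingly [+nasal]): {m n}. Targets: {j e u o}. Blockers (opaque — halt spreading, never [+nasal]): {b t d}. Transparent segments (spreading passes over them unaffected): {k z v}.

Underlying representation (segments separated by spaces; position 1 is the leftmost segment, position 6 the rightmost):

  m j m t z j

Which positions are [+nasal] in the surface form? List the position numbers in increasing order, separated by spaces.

1 2 3

From /m/ at 1 rightward: 2 /j/ → [+nasal]; 3 /m/ is itself a trigger — this domain ends here.
From /m/ at 1 leftward: word edge.
From /m/ at 3 rightward: 4 /t/ blocks.
From /m/ at 3 leftward: 2 /j/ → [+nasal]; 1 /m/ is itself a trigger — this domain ends here.
Target with no active source: position 6 stays [-nasal].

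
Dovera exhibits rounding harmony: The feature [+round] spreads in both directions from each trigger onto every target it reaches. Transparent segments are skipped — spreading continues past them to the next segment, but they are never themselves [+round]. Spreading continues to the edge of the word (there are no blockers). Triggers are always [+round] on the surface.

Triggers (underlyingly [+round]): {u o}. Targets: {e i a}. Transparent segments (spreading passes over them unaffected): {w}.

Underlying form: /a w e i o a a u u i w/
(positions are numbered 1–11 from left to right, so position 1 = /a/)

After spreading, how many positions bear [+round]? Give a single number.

From /o/ at 5 rightward: 6 /a/ → [+round]; 7 /a/ → [+round]; 8 /u/ is itself a trigger — this domain ends here.
From /o/ at 5 leftward: 4 /i/ → [+round]; 3 /e/ → [+round]; 2 /w/ transparent; 1 /a/ → [+round]; word edge.
From /u/ at 8 rightward: 9 /u/ is itself a trigger — this domain ends here.
From /u/ at 8 leftward: 7 /a/ → [+round]; 6 /a/ → [+round]; 5 /o/ is itself a trigger — this domain ends here.
From /u/ at 9 rightward: 10 /i/ → [+round]; 11 /w/ transparent; word edge.
From /u/ at 9 leftward: 8 /u/ is itself a trigger — this domain ends here.
[+round] positions on the surface: 1 3 4 5 6 7 8 9 10.

9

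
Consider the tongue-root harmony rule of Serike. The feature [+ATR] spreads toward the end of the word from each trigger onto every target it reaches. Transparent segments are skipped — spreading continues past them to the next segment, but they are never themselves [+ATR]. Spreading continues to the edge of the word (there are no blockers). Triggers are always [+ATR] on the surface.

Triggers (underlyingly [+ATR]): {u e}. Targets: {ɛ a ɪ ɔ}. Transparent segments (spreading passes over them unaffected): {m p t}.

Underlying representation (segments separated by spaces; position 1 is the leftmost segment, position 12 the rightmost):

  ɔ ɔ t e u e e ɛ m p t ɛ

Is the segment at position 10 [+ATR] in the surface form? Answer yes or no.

no

From /e/ at 4 rightward: 5 /u/ is itself a trigger — this domain ends here.
From /u/ at 5 rightward: 6 /e/ is itself a trigger — this domain ends here.
From /e/ at 6 rightward: 7 /e/ is itself a trigger — this domain ends here.
From /e/ at 7 rightward: 8 /ɛ/ → [+ATR]; 9 /m/ transparent; 10 /p/ transparent; 11 /t/ transparent; 12 /ɛ/ → [+ATR]; word edge.
Targets with no active source: positions 1 2 stay [-ATR].
[+ATR] positions on the surface: 4 5 6 7 8 12.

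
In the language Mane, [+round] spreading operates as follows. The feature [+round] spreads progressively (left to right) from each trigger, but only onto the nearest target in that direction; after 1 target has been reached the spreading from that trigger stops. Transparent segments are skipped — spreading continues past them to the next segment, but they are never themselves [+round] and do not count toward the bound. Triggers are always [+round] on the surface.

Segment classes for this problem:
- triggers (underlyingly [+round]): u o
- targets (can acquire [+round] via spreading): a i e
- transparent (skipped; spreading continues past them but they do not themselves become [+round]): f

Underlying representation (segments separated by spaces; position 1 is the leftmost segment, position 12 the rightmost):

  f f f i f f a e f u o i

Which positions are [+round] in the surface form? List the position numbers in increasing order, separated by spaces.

10 11 12

From /u/ at 10 rightward: 11 /o/ is itself a trigger — this domain ends here.
From /o/ at 11 rightward: 12 /i/ → [+round]; bound reached.
Targets with no active source: positions 4 7 8 stay [-round].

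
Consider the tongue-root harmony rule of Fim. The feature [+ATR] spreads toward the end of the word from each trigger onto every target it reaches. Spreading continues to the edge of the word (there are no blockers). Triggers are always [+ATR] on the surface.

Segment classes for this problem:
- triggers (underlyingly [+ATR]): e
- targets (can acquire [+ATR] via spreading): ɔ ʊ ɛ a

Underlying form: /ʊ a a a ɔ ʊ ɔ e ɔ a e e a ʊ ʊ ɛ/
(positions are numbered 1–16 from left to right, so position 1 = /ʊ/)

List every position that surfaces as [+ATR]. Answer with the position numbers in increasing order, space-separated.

8 9 10 11 12 13 14 15 16

From /e/ at 8 rightward: 9 /ɔ/ → [+ATR]; 10 /a/ → [+ATR]; 11 /e/ is itself a trigger — this domain ends here.
From /e/ at 11 rightward: 12 /e/ is itself a trigger — this domain ends here.
From /e/ at 12 rightward: 13 /a/ → [+ATR]; 14 /ʊ/ → [+ATR]; 15 /ʊ/ → [+ATR]; 16 /ɛ/ → [+ATR]; word edge.
Targets with no active source: positions 1 2 3 4 5 6 7 stay [-ATR].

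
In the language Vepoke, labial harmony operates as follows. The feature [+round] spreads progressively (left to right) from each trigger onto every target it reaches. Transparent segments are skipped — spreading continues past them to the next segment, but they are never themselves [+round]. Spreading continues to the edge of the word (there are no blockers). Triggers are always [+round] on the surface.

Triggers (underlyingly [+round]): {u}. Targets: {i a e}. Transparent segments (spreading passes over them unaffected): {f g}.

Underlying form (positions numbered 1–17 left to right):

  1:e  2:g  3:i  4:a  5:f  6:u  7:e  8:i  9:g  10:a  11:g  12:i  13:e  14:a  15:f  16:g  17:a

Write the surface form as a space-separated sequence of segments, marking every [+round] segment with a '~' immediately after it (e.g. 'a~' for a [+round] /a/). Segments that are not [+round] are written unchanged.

From /u/ at 6 rightward: 7 /e/ → [+round]; 8 /i/ → [+round]; 9 /g/ transparent; 10 /a/ → [+round]; 11 /g/ transparent; 12 /i/ → [+round]; 13 /e/ → [+round]; 14 /a/ → [+round]; 15 /f/ transparent; 16 /g/ transparent; 17 /a/ → [+round]; word edge.
Targets with no active source: positions 1 3 4 stay [-round].
[+round] positions on the surface: 6 7 8 10 12 13 14 17.

e g i a f u~ e~ i~ g a~ g i~ e~ a~ f g a~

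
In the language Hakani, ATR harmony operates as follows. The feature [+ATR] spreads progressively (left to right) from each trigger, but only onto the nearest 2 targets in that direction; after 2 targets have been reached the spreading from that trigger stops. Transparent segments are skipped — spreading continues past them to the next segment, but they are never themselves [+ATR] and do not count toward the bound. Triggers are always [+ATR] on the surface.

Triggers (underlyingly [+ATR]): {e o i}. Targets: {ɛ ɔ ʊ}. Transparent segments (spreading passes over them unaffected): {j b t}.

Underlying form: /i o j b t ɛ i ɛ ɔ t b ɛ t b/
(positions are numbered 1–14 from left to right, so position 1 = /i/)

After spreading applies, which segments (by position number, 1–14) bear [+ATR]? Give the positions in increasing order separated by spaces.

From /i/ at 1 rightward: 2 /o/ is itself a trigger — this domain ends here.
From /o/ at 2 rightward: 3 /j/ transparent; 4 /b/ transparent; 5 /t/ transparent; 6 /ɛ/ → [+ATR]; 7 /i/ is itself a trigger — this domain ends here.
From /i/ at 7 rightward: 8 /ɛ/ → [+ATR]; 9 /ɔ/ → [+ATR]; bound reached.
Target with no active source: position 12 stays [-ATR].

1 2 6 7 8 9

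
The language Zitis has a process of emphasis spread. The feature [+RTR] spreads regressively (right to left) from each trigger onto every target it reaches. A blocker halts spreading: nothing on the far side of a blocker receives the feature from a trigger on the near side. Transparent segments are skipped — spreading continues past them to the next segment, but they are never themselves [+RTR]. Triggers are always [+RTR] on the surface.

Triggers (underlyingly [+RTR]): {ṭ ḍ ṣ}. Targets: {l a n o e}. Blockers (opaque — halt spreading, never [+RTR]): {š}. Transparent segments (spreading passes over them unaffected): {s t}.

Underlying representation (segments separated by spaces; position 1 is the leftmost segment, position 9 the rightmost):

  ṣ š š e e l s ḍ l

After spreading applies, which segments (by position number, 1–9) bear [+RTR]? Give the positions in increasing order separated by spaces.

From /ṣ/ at 1 leftward: word edge.
From /ḍ/ at 8 leftward: 7 /s/ transparent; 6 /l/ → [+RTR]; 5 /e/ → [+RTR]; 4 /e/ → [+RTR]; 3 /š/ blocks.
Target with no active source: position 9 stays [-emphatic].

1 4 5 6 8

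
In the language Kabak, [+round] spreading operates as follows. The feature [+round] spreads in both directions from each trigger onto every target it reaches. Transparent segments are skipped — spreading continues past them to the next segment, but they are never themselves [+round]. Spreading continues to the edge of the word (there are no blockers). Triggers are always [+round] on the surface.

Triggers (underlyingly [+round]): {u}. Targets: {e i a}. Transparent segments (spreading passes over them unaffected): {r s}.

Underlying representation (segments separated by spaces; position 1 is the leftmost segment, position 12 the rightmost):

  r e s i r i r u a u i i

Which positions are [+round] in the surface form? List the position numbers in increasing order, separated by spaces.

From /u/ at 8 rightward: 9 /a/ → [+round]; 10 /u/ is itself a trigger — this domain ends here.
From /u/ at 8 leftward: 7 /r/ transparent; 6 /i/ → [+round]; 5 /r/ transparent; 4 /i/ → [+round]; 3 /s/ transparent; 2 /e/ → [+round]; 1 /r/ transparent; word edge.
From /u/ at 10 rightward: 11 /i/ → [+round]; 12 /i/ → [+round]; word edge.
From /u/ at 10 leftward: 9 /a/ → [+round]; 8 /u/ is itself a trigger — this domain ends here.

2 4 6 8 9 10 11 12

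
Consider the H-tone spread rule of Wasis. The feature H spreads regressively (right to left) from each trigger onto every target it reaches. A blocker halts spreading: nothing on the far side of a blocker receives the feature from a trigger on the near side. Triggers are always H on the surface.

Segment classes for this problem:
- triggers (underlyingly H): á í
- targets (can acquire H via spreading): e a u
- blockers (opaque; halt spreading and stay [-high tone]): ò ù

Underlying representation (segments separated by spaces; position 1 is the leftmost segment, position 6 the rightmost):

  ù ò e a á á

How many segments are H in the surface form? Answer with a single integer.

4

From /á/ at 5 leftward: 4 /a/ → H; 3 /e/ → H; 2 /ò/ blocks.
From /á/ at 6 leftward: 5 /á/ is itself a trigger — this domain ends here.
H positions on the surface: 3 4 5 6.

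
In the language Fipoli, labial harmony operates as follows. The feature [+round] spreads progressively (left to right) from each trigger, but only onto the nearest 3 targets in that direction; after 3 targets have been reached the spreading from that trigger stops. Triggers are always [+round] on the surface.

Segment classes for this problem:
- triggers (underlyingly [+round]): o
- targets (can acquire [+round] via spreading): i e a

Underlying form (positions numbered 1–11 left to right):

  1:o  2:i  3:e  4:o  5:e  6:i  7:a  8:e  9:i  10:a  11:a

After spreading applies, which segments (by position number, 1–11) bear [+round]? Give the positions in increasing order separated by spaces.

1 2 3 4 5 6 7

From /o/ at 1 rightward: 2 /i/ → [+round]; 3 /e/ → [+round]; 4 /o/ is itself a trigger — this domain ends here.
From /o/ at 4 rightward: 5 /e/ → [+round]; 6 /i/ → [+round]; 7 /a/ → [+round]; bound reached.
Targets with no active source: positions 8 9 10 11 stay [-round].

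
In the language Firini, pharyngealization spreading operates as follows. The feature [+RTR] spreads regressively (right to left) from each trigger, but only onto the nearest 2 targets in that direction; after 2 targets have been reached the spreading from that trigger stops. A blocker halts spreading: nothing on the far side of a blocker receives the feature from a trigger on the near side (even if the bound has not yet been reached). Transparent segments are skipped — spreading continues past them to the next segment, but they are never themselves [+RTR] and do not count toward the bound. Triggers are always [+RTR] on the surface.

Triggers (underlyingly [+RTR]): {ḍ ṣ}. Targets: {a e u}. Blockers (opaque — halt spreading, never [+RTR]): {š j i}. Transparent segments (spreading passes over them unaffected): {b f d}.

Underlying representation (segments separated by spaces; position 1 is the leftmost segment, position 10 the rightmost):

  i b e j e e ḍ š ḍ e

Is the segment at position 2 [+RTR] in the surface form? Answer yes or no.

no

From /ḍ/ at 7 leftward: 6 /e/ → [+RTR]; 5 /e/ → [+RTR]; bound reached.
From /ḍ/ at 9 leftward: 8 /š/ blocks.
Targets with no active source: positions 3 10 stay [-emphatic].
[+RTR] positions on the surface: 5 6 7 9.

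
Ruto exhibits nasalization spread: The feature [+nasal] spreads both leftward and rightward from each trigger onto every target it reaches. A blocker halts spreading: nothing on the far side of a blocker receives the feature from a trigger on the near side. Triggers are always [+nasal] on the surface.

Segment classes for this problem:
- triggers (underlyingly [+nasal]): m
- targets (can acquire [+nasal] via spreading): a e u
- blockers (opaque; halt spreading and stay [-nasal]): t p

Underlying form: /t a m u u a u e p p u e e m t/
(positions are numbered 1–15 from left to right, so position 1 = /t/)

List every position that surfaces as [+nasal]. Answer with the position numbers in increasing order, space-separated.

From /m/ at 3 rightward: 4 /u/ → [+nasal]; 5 /u/ → [+nasal]; 6 /a/ → [+nasal]; 7 /u/ → [+nasal]; 8 /e/ → [+nasal]; 9 /p/ blocks.
From /m/ at 3 leftward: 2 /a/ → [+nasal]; 1 /t/ blocks.
From /m/ at 14 rightward: 15 /t/ blocks.
From /m/ at 14 leftward: 13 /e/ → [+nasal]; 12 /e/ → [+nasal]; 11 /u/ → [+nasal]; 10 /p/ blocks.

2 3 4 5 6 7 8 11 12 13 14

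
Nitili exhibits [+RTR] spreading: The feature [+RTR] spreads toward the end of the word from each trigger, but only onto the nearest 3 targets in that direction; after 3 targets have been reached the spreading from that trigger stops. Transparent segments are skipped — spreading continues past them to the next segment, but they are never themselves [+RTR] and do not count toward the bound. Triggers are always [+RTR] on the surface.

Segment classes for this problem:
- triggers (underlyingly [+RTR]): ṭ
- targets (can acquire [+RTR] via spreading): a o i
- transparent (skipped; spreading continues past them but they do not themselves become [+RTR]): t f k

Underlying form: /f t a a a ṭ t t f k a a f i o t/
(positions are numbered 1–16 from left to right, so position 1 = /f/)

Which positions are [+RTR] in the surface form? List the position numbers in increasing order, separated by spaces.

6 11 12 14

From /ṭ/ at 6 rightward: 7 /t/ transparent; 8 /t/ transparent; 9 /f/ transparent; 10 /k/ transparent; 11 /a/ → [+RTR]; 12 /a/ → [+RTR]; 13 /f/ transparent; 14 /i/ → [+RTR]; bound reached.
Targets with no active source: positions 3 4 5 15 stay [-emphatic].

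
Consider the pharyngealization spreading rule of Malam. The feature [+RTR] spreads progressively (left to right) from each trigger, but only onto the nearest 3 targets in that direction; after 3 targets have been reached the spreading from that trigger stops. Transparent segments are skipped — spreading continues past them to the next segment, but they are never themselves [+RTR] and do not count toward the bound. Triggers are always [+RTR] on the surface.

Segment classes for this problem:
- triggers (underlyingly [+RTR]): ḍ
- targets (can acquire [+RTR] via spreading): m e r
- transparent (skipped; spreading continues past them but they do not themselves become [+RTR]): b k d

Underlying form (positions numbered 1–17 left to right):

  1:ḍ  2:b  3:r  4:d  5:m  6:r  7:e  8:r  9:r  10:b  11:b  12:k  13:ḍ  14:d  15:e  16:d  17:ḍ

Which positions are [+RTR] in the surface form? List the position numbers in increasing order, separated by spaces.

1 3 5 6 13 15 17

From /ḍ/ at 1 rightward: 2 /b/ transparent; 3 /r/ → [+RTR]; 4 /d/ transparent; 5 /m/ → [+RTR]; 6 /r/ → [+RTR]; bound reached.
From /ḍ/ at 13 rightward: 14 /d/ transparent; 15 /e/ → [+RTR]; 16 /d/ transparent; 17 /ḍ/ is itself a trigger — this domain ends here.
From /ḍ/ at 17 rightward: word edge.
Targets with no active source: positions 7 8 9 stay [-emphatic].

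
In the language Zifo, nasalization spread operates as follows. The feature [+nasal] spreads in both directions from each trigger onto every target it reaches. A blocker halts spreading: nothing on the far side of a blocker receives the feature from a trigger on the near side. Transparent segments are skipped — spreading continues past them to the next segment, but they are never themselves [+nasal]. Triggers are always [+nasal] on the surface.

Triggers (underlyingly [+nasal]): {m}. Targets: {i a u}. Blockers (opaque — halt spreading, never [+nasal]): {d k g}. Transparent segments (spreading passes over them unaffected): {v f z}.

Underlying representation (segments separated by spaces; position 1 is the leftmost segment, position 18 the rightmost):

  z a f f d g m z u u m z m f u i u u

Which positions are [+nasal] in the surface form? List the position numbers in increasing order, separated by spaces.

From /m/ at 7 rightward: 8 /z/ transparent; 9 /u/ → [+nasal]; 10 /u/ → [+nasal]; 11 /m/ is itself a trigger — this domain ends here.
From /m/ at 7 leftward: 6 /g/ blocks.
From /m/ at 11 rightward: 12 /z/ transparent; 13 /m/ is itself a trigger — this domain ends here.
From /m/ at 11 leftward: 10 /u/ → [+nasal]; 9 /u/ → [+nasal]; 8 /z/ transparent; 7 /m/ is itself a trigger — this domain ends here.
From /m/ at 13 rightward: 14 /f/ transparent; 15 /u/ → [+nasal]; 16 /i/ → [+nasal]; 17 /u/ → [+nasal]; 18 /u/ → [+nasal]; word edge.
From /m/ at 13 leftward: 12 /z/ transparent; 11 /m/ is itself a trigger — this domain ends here.
Target with no active source: position 2 stays [-nasal].

7 9 10 11 13 15 16 17 18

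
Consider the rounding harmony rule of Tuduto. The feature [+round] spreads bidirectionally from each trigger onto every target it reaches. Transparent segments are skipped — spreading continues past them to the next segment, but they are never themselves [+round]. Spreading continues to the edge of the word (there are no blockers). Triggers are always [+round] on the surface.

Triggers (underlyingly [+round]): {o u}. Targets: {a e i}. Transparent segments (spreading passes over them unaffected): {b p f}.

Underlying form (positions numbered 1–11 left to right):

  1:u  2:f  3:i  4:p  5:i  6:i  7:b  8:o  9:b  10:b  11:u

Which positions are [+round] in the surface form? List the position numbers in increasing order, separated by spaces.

1 3 5 6 8 11

From /u/ at 1 rightward: 2 /f/ transparent; 3 /i/ → [+round]; 4 /p/ transparent; 5 /i/ → [+round]; 6 /i/ → [+round]; 7 /b/ transparent; 8 /o/ is itself a trigger — this domain ends here.
From /u/ at 1 leftward: word edge.
From /o/ at 8 rightward: 9 /b/ transparent; 10 /b/ transparent; 11 /u/ is itself a trigger — this domain ends here.
From /o/ at 8 leftward: 7 /b/ transparent; 6 /i/ → [+round]; 5 /i/ → [+round]; 4 /p/ transparent; 3 /i/ → [+round]; 2 /f/ transparent; 1 /u/ is itself a trigger — this domain ends here.
From /u/ at 11 rightward: word edge.
From /u/ at 11 leftward: 10 /b/ transparent; 9 /b/ transparent; 8 /o/ is itself a trigger — this domain ends here.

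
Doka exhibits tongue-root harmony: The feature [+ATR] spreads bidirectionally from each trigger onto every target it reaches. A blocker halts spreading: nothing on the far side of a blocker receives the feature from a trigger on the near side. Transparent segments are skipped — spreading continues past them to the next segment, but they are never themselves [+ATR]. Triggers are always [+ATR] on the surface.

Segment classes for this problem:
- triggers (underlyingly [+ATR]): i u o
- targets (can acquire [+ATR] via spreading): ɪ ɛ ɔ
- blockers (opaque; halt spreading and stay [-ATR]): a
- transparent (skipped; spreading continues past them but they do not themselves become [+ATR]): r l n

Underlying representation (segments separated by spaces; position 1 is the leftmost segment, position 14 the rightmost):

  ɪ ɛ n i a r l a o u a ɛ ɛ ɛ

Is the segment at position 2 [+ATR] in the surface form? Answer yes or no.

From /i/ at 4 rightward: 5 /a/ blocks.
From /i/ at 4 leftward: 3 /n/ transparent; 2 /ɛ/ → [+ATR]; 1 /ɪ/ → [+ATR]; word edge.
From /o/ at 9 rightward: 10 /u/ is itself a trigger — this domain ends here.
From /o/ at 9 leftward: 8 /a/ blocks.
From /u/ at 10 rightward: 11 /a/ blocks.
From /u/ at 10 leftward: 9 /o/ is itself a trigger — this domain ends here.
Targets with no active source: positions 12 13 14 stay [-ATR].
[+ATR] positions on the surface: 1 2 4 9 10.

yes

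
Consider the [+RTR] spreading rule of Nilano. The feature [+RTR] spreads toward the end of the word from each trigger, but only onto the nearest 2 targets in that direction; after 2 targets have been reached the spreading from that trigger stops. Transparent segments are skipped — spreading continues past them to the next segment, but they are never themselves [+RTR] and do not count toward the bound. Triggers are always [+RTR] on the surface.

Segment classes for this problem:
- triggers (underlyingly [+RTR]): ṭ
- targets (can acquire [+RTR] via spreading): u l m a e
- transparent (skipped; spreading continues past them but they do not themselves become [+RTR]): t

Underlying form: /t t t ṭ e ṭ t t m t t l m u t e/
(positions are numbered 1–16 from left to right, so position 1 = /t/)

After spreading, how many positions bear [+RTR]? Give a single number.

From /ṭ/ at 4 rightward: 5 /e/ → [+RTR]; 6 /ṭ/ is itself a trigger — this domain ends here.
From /ṭ/ at 6 rightward: 7 /t/ transparent; 8 /t/ transparent; 9 /m/ → [+RTR]; 10 /t/ transparent; 11 /t/ transparent; 12 /l/ → [+RTR]; bound reached.
Targets with no active source: positions 13 14 16 stay [-emphatic].
[+RTR] positions on the surface: 4 5 6 9 12.

5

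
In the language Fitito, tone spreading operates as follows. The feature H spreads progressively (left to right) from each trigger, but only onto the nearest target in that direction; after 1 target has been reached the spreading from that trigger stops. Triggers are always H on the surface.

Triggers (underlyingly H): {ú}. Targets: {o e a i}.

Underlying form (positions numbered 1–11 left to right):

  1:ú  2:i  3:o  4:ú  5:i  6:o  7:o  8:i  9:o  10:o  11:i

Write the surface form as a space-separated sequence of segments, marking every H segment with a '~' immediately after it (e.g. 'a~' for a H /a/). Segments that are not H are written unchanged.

ú~ i~ o ú~ i~ o o i o o i

From /ú/ at 1 rightward: 2 /i/ → H; bound reached.
From /ú/ at 4 rightward: 5 /i/ → H; bound reached.
Targets with no active source: positions 3 6 7 8 9 10 11 stay [-high tone].
H positions on the surface: 1 2 4 5.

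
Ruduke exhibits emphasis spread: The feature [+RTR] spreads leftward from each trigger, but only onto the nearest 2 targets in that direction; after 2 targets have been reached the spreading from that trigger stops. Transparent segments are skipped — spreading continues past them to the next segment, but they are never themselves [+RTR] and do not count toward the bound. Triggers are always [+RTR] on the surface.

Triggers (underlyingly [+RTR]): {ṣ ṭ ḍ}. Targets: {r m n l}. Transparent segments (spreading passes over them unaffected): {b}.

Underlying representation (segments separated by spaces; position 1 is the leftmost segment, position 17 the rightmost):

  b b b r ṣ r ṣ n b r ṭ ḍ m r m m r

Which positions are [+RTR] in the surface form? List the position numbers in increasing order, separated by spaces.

From /ṣ/ at 5 leftward: 4 /r/ → [+RTR]; 3 /b/ transparent; 2 /b/ transparent; 1 /b/ transparent; word edge.
From /ṣ/ at 7 leftward: 6 /r/ → [+RTR]; 5 /ṣ/ is itself a trigger — this domain ends here.
From /ṭ/ at 11 leftward: 10 /r/ → [+RTR]; 9 /b/ transparent; 8 /n/ → [+RTR]; bound reached.
From /ḍ/ at 12 leftward: 11 /ṭ/ is itself a trigger — this domain ends here.
Targets with no active source: positions 13 14 15 16 17 stay [-emphatic].

4 5 6 7 8 10 11 12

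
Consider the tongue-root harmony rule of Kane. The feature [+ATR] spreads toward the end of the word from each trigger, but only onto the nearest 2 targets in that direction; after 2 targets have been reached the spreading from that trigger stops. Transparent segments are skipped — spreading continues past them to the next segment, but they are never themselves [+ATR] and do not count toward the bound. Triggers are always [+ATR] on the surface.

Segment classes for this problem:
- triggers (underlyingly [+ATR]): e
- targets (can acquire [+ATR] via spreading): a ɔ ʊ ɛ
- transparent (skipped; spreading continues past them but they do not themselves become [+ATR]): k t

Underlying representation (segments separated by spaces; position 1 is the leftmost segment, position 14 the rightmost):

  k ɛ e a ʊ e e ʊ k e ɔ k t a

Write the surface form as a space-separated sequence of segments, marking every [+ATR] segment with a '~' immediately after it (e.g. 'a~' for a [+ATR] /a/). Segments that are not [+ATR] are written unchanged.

From /e/ at 3 rightward: 4 /a/ → [+ATR]; 5 /ʊ/ → [+ATR]; bound reached.
From /e/ at 6 rightward: 7 /e/ is itself a trigger — this domain ends here.
From /e/ at 7 rightward: 8 /ʊ/ → [+ATR]; 9 /k/ transparent; 10 /e/ is itself a trigger — this domain ends here.
From /e/ at 10 rightward: 11 /ɔ/ → [+ATR]; 12 /k/ transparent; 13 /t/ transparent; 14 /a/ → [+ATR]; bound reached.
Target with no active source: position 2 stays [-ATR].
[+ATR] positions on the surface: 3 4 5 6 7 8 10 11 14.

k ɛ e~ a~ ʊ~ e~ e~ ʊ~ k e~ ɔ~ k t a~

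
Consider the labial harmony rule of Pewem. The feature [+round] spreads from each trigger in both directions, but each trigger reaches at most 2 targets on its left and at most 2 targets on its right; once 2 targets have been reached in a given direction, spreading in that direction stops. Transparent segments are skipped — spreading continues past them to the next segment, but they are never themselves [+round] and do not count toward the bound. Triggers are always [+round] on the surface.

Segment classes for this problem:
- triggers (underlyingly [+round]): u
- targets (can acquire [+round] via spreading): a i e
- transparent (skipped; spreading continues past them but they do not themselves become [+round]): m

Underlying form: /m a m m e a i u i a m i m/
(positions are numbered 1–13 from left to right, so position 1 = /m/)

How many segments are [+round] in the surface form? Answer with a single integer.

5

From /u/ at 8 rightward: 9 /i/ → [+round]; 10 /a/ → [+round]; bound reached.
From /u/ at 8 leftward: 7 /i/ → [+round]; 6 /a/ → [+round]; bound reached.
Targets with no active source: positions 2 5 12 stay [-round].
[+round] positions on the surface: 6 7 8 9 10.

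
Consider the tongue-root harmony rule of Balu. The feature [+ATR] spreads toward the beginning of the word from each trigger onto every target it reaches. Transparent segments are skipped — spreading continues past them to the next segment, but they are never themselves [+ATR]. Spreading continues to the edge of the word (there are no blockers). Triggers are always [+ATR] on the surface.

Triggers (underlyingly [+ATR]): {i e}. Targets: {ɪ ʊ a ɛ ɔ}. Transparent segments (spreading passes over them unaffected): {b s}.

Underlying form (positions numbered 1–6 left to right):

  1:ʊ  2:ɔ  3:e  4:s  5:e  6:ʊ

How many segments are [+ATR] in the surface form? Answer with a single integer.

4

From /e/ at 3 leftward: 2 /ɔ/ → [+ATR]; 1 /ʊ/ → [+ATR]; word edge.
From /e/ at 5 leftward: 4 /s/ transparent; 3 /e/ is itself a trigger — this domain ends here.
Target with no active source: position 6 stays [-ATR].
[+ATR] positions on the surface: 1 2 3 5.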